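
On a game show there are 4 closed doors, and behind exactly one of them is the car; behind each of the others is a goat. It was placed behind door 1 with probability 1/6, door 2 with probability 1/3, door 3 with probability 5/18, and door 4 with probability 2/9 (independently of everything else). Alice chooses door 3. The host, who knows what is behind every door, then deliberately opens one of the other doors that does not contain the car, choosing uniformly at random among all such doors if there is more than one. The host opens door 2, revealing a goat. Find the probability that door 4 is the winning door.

Consider each possible location of the car in turn.
If it is behind door 1 (prior 1/6): the host has 2 equally likely choices, so probability 1/2; weight (1/6)·(1/2) = 1/12.
If it is behind door 2 (prior 1/3): the host opened door 2, so this case is ruled out; weight (1/3)·0 = 0.
If it is behind door 3 (prior 5/18): the host has 3 equally likely choices, so probability 1/3; weight (5/18)·(1/3) = 5/54.
If it is behind door 4 (prior 2/9): the host has 2 equally likely choices, so probability 1/2; weight (2/9)·(1/2) = 1/9.
The weights sum to 31/108.
So P(the car behind door 4 | the host opened door 2) = (1/9) / (31/108) = 12/31.

12/31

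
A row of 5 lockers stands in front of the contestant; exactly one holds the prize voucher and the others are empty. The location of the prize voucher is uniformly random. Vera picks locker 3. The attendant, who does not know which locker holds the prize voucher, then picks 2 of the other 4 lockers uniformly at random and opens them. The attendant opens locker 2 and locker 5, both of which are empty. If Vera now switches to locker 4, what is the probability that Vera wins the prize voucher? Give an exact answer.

1/3

Because the attendant chose which lockers to open without knowing where the prize voucher is, the choice is independent of the prize location. Learning that none of the 2 opened lockers holds the prize voucher simply rules out those 2 locations and leaves the remaining 3 lockers still equally likely by symmetry.
So P(the prize voucher in locker 4) = 1/3.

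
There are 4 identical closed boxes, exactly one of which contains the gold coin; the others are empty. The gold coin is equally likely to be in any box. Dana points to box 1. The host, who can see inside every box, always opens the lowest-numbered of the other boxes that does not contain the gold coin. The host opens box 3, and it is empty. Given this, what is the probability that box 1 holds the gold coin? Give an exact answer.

0

Apply Bayes' rule, conditioning on where the gold coin actually is.
If it is in either of boxes 1 and 4 (prior 1/4 each): the host would have opened box 2 instead, probability 0; weight (1/4)·0 = 0 each.
If it is in box 2 (prior 1/4): box 3 is the lowest-numbered option available, probability 1; weight (1/4)·1 = 1/4.
If it is in box 3 (prior 1/4): the host opened box 3, so this case is ruled out; weight (1/4)·0 = 0.
The weights sum to 1/4.
So P(the gold coin in box 1 | the host opened box 3) = 0 / (1/4) = 0.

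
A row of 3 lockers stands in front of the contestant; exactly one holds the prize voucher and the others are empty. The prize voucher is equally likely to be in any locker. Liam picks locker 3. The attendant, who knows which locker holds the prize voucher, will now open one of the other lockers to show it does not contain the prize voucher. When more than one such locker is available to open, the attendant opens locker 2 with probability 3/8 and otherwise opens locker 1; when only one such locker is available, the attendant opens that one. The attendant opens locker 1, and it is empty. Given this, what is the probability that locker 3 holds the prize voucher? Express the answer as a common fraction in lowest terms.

Apply Bayes' rule, conditioning on where the prize voucher actually is.
If it is in locker 1 (prior 1/3): the attendant opened locker 1, so this case is ruled out; weight (1/3)·0 = 0.
If it is in locker 2 (prior 1/3): only locker 1 is available, probability 1; weight (1/3)·1 = 1/3.
If it is in locker 3 (prior 1/3): locker 2 is available but not opened, probability 5/8; weight (1/3)·(5/8) = 5/24.
The weights sum to 13/24.
So P(the prize voucher in locker 3 | the attendant opened locker 1) = (5/24) / (13/24) = 5/13.

5/13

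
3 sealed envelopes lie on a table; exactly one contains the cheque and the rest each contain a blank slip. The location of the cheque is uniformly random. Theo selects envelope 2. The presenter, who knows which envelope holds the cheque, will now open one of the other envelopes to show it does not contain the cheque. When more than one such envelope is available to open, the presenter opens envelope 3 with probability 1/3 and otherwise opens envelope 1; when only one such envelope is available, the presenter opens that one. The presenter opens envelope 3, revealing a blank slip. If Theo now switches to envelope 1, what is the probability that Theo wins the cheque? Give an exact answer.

Consider each possible location of the cheque in turn.
If it is in envelope 1 (prior 1/3): only envelope 3 is available, probability 1; weight (1/3)·1 = 1/3.
If it is in envelope 2 (prior 1/3): envelope 3 is available, opened with probability 1/3; weight (1/3)·(1/3) = 1/9.
If it is in envelope 3 (prior 1/3): the presenter opened envelope 3, so this case is ruled out; weight (1/3)·0 = 0.
The weights sum to 4/9.
So P(the cheque in envelope 1 | the presenter opened envelope 3) = (1/3) / (4/9) = 3/4.

3/4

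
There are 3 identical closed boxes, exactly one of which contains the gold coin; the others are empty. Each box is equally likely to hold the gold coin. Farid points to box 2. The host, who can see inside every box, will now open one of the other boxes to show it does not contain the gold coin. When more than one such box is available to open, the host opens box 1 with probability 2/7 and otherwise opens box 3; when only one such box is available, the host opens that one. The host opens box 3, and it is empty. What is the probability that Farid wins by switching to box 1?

7/12

Consider each possible location of the gold coin in turn.
If it is in box 1 (prior 1/3): only box 3 is available, probability 1; weight (1/3)·1 = 1/3.
If it is in box 2 (prior 1/3): box 1 is available but not opened, probability 5/7; weight (1/3)·(5/7) = 5/21.
If it is in box 3 (prior 1/3): the host opened box 3, so this case is ruled out; weight (1/3)·0 = 0.
The weights sum to 4/7.
So P(the gold coin in box 1 | the host opened box 3) = (1/3) / (4/7) = 7/12.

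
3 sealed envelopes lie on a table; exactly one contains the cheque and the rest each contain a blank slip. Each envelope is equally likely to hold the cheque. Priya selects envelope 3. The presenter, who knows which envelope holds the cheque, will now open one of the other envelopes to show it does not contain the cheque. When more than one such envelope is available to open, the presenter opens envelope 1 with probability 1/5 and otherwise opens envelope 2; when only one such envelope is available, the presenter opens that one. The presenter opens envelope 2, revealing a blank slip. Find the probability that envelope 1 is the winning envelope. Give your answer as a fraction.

Condition on the true location of the cheque.
If it is in envelope 1 (prior 1/3): only envelope 2 is available, probability 1; weight (1/3)·1 = 1/3.
If it is in envelope 2 (prior 1/3): the presenter opened envelope 2, so this case is ruled out; weight (1/3)·0 = 0.
If it is in envelope 3 (prior 1/3): envelope 1 is available but not opened, probability 4/5; weight (1/3)·(4/5) = 4/15.
The weights sum to 3/5.
So P(the cheque in envelope 1 | the presenter opened envelope 2) = (1/3) / (3/5) = 5/9.

5/9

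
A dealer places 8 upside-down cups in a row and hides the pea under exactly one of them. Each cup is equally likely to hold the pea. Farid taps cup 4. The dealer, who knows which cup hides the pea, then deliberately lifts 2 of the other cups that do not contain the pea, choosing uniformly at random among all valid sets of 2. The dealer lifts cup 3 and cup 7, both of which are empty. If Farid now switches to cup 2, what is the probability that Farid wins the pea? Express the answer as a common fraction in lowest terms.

7/40

Condition on the true location of the pea.
If it is under any of cups 1, 2, 5, 6, and 8 (prior 1/8 each): the dealer has 15 equally likely choices, so probability 1/15; weight (1/8)·(1/15) = 1/120 each.
If it is under either of cups 3 and 7 (prior 1/8 each): that cup was opened and seen not to hold the prize — ruled out; weight (1/8)·0 = 0 each.
If it is under cup 4 (prior 1/8): the dealer has 21 equally likely choices, so probability 1/21; weight (1/8)·(1/21) = 1/168.
The weights sum to 1/21.
So P(the pea under cup 2 | the dealer opened cup 3 and cup 7) = (1/120) / (1/21) = 7/40.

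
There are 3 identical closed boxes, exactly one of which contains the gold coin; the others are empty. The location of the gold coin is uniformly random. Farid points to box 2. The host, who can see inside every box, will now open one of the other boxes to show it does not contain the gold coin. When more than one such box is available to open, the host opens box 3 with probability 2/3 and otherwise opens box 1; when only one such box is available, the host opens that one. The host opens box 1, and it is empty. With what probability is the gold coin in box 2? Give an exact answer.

1/4

Condition on the true location of the gold coin.
If it is in box 1 (prior 1/3): the host opened box 1, so this case is ruled out; weight (1/3)·0 = 0.
If it is in box 2 (prior 1/3): box 3 is available but not opened, probability 1/3; weight (1/3)·(1/3) = 1/9.
If it is in box 3 (prior 1/3): only box 1 is available, probability 1; weight (1/3)·1 = 1/3.
The weights sum to 4/9.
So P(the gold coin in box 2 | the host opened box 1) = (1/9) / (4/9) = 1/4.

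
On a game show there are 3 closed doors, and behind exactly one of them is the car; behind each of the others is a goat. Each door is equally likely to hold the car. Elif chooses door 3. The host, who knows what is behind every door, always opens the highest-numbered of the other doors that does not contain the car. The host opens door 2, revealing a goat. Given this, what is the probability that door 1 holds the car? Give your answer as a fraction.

1/2

Consider each possible location of the car in turn.
If it is behind either of doors 1 and 3 (prior 1/3 each): door 2 is the highest-numbered option available, probability 1; weight (1/3)·1 = 1/3 each.
If it is behind door 2 (prior 1/3): the host opened door 2, so this case is ruled out; weight (1/3)·0 = 0.
The weights sum to 2/3.
So P(the car behind door 1 | the host opened door 2) = (1/3) / (2/3) = 1/2.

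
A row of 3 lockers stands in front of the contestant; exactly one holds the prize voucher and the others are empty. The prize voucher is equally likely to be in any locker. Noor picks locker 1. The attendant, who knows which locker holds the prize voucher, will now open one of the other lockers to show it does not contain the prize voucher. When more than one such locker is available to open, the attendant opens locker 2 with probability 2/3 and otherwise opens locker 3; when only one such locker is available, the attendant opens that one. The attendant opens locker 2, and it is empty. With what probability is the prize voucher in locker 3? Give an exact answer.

3/5

Condition on the true location of the prize voucher.
If it is in locker 1 (prior 1/3): locker 2 is available, opened with probability 2/3; weight (1/3)·(2/3) = 2/9.
If it is in locker 2 (prior 1/3): the attendant opened locker 2, so this case is ruled out; weight (1/3)·0 = 0.
If it is in locker 3 (prior 1/3): only locker 2 is available, probability 1; weight (1/3)·1 = 1/3.
The weights sum to 5/9.
So P(the prize voucher in locker 3 | the attendant opened locker 2) = (1/3) / (5/9) = 3/5.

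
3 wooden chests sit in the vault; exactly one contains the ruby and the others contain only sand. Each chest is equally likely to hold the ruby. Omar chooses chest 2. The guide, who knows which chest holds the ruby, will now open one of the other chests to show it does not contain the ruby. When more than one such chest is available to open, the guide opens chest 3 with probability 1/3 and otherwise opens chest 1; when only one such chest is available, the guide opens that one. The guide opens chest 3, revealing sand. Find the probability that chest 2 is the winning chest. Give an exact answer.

1/4

Apply Bayes' rule, conditioning on where the ruby actually is.
If it is in chest 1 (prior 1/3): only chest 3 is available, probability 1; weight (1/3)·1 = 1/3.
If it is in chest 2 (prior 1/3): chest 3 is available, opened with probability 1/3; weight (1/3)·(1/3) = 1/9.
If it is in chest 3 (prior 1/3): the guide opened chest 3, so this case is ruled out; weight (1/3)·0 = 0.
The weights sum to 4/9.
So P(the ruby in chest 2 | the guide opened chest 3) = (1/9) / (4/9) = 1/4.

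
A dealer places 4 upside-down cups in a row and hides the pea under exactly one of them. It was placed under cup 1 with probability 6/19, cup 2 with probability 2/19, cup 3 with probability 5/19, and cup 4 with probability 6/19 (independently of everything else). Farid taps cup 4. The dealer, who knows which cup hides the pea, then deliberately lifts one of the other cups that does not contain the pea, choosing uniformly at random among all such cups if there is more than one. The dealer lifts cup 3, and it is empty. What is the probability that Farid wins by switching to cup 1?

Apply Bayes' rule, conditioning on where the pea actually is.
If it is under cup 1 (prior 6/19): the dealer has 2 equally likely choices, so probability 1/2; weight (6/19)·(1/2) = 3/19.
If it is under cup 2 (prior 2/19): the dealer has 2 equally likely choices, so probability 1/2; weight (2/19)·(1/2) = 1/19.
If it is under cup 3 (prior 5/19): the dealer opened cup 3, so this case is ruled out; weight (5/19)·0 = 0.
If it is under cup 4 (prior 6/19): the dealer has 3 equally likely choices, so probability 1/3; weight (6/19)·(1/3) = 2/19.
The weights sum to 6/19.
So P(the pea under cup 1 | the dealer opened cup 3) = (3/19) / (6/19) = 1/2.

1/2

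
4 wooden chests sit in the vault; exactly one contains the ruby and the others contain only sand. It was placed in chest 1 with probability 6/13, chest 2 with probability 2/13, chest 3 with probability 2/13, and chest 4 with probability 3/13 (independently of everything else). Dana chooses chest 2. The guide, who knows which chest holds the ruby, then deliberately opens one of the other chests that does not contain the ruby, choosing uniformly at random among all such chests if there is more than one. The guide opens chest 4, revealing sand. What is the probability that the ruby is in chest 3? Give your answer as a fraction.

3/14

Condition on the true location of the ruby.
If it is in chest 1 (prior 6/13): the guide has 2 equally likely choices, so probability 1/2; weight (6/13)·(1/2) = 3/13.
If it is in chest 2 (prior 2/13): the guide has 3 equally likely choices, so probability 1/3; weight (2/13)·(1/3) = 2/39.
If it is in chest 3 (prior 2/13): the guide has 2 equally likely choices, so probability 1/2; weight (2/13)·(1/2) = 1/13.
If it is in chest 4 (prior 3/13): the guide opened chest 4, so this case is ruled out; weight (3/13)·0 = 0.
The weights sum to 14/39.
So P(the ruby in chest 3 | the guide opened chest 4) = (1/13) / (14/39) = 3/14.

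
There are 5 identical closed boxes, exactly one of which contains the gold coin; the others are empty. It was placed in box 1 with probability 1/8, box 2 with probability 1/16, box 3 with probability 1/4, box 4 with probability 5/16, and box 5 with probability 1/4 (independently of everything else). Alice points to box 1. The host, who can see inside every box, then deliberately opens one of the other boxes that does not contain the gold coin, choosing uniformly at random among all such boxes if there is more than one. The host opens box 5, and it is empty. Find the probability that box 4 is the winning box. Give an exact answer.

Apply Bayes' rule, conditioning on where the gold coin actually is.
If it is in box 1 (prior 1/8): the host has 4 equally likely choices, so probability 1/4; weight (1/8)·(1/4) = 1/32.
If it is in box 2 (prior 1/16): the host has 3 equally likely choices, so probability 1/3; weight (1/16)·(1/3) = 1/48.
If it is in box 3 (prior 1/4): the host has 3 equally likely choices, so probability 1/3; weight (1/4)·(1/3) = 1/12.
If it is in box 4 (prior 5/16): the host has 3 equally likely choices, so probability 1/3; weight (5/16)·(1/3) = 5/48.
If it is in box 5 (prior 1/4): the host opened box 5, so this case is ruled out; weight (1/4)·0 = 0.
The weights sum to 23/96.
So P(the gold coin in box 4 | the host opened box 5) = (5/48) / (23/96) = 10/23.

10/23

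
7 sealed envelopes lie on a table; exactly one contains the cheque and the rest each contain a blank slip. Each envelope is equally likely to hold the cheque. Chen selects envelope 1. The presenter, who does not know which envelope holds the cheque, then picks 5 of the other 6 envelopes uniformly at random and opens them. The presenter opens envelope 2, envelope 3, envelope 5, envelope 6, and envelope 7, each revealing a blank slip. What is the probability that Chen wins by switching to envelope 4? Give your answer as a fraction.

1/2

Condition on the true location of the cheque.
If it is in either of envelopes 1 and 4 (prior 1/7 each): the presenter picks exactly this set with probability 1/6 regardless, and none is the prize; weight (1/7)·(1/6) = 1/42 each.
If it is in any of envelopes 2, 3, 5, 6, and 7 (prior 1/7 each): that envelope was opened and seen not to hold the prize — ruled out; weight (1/7)·0 = 0 each.
The weights sum to 1/21.
So P(the cheque in envelope 4 | the presenter opened envelope 2, envelope 3, envelope 5, envelope 6, and envelope 7) = (1/42) / (1/21) = 1/2.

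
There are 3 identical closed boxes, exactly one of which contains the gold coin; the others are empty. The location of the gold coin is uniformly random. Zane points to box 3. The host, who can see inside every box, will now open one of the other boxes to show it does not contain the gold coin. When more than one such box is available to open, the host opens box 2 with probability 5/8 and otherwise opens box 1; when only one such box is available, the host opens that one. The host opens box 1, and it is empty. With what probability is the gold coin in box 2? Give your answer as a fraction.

8/11

Consider each possible location of the gold coin in turn.
If it is in box 1 (prior 1/3): the host opened box 1, so this case is ruled out; weight (1/3)·0 = 0.
If it is in box 2 (prior 1/3): only box 1 is available, probability 1; weight (1/3)·1 = 1/3.
If it is in box 3 (prior 1/3): box 2 is available but not opened, probability 3/8; weight (1/3)·(3/8) = 1/8.
The weights sum to 11/24.
So P(the gold coin in box 2 | the host opened box 1) = (1/3) / (11/24) = 8/11.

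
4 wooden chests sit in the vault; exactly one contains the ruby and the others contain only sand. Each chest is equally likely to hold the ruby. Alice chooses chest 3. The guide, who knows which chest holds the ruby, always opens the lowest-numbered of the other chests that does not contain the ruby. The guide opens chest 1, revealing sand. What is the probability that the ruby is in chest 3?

1/3

Apply Bayes' rule, conditioning on where the ruby actually is.
If it is in chest 1 (prior 1/4): the guide opened chest 1, so this case is ruled out; weight (1/4)·0 = 0.
If it is in any of chests 2, 3, and 4 (prior 1/4 each): chest 1 is the lowest-numbered option available, probability 1; weight (1/4)·1 = 1/4 each.
The weights sum to 3/4.
So P(the ruby in chest 3 | the guide opened chest 1) = (1/4) / (3/4) = 1/3.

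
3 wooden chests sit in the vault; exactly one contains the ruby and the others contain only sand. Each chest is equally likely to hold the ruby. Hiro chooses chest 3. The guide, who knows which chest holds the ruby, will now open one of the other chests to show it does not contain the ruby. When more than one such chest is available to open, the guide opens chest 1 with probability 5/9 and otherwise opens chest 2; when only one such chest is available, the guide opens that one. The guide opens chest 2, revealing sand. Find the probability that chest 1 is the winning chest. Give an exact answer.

9/13

Consider each possible location of the ruby in turn.
If it is in chest 1 (prior 1/3): only chest 2 is available, probability 1; weight (1/3)·1 = 1/3.
If it is in chest 2 (prior 1/3): the guide opened chest 2, so this case is ruled out; weight (1/3)·0 = 0.
If it is in chest 3 (prior 1/3): chest 1 is available but not opened, probability 4/9; weight (1/3)·(4/9) = 4/27.
The weights sum to 13/27.
So P(the ruby in chest 1 | the guide opened chest 2) = (1/3) / (13/27) = 9/13.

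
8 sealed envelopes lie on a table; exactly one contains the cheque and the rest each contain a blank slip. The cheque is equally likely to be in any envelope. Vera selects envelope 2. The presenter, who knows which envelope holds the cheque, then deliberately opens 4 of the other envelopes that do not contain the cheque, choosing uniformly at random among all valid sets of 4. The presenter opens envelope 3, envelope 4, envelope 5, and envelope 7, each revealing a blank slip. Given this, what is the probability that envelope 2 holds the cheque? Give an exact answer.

1/8

Consider each possible location of the cheque in turn.
If it is in any of envelopes 1, 6, and 8 (prior 1/8 each): the presenter has 15 equally likely choices, so probability 1/15; weight (1/8)·(1/15) = 1/120 each.
If it is in envelope 2 (prior 1/8): the presenter has 35 equally likely choices, so probability 1/35; weight (1/8)·(1/35) = 1/280.
If it is in any of envelopes 3, 4, 5, and 7 (prior 1/8 each): that envelope was opened and seen not to hold the prize — ruled out; weight (1/8)·0 = 0 each.
The weights sum to 1/35.
So P(the cheque in envelope 2 | the presenter opened envelope 3, envelope 4, envelope 5, and envelope 7) = (1/280) / (1/35) = 1/8.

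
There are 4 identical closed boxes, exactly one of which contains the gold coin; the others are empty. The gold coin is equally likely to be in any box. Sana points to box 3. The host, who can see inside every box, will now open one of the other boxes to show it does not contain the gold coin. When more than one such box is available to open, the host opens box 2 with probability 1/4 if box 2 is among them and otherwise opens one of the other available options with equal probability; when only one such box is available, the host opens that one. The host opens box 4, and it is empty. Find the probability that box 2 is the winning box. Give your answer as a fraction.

Apply Bayes' rule, conditioning on where the gold coin actually is.
If it is in box 1 (prior 1/4): box 2 is available but not opened, probability 3/4; weight (1/4)·(3/4) = 3/16.
If it is in box 2 (prior 1/4): box 2 holds the prize so is unavailable; the host chooses uniformly among the 2 others, probability 1/2; weight (1/4)·(1/2) = 1/8.
If it is in box 3 (prior 1/4): box 2 is available but not opened; box 4 gets probability (1 − 1/4)/2 = 3/8; weight (1/4)·(3/8) = 3/32.
If it is in box 4 (prior 1/4): the host opened box 4, so this case is ruled out; weight (1/4)·0 = 0.
The weights sum to 13/32.
So P(the gold coin in box 2 | the host opened box 4) = (1/8) / (13/32) = 4/13.

4/13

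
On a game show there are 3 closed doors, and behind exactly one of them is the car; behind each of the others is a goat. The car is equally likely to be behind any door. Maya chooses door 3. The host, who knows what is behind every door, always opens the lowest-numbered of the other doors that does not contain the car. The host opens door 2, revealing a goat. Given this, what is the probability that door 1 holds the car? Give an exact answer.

Condition on the true location of the car.
If it is behind door 1 (prior 1/3): door 2 is the lowest-numbered option available, probability 1; weight (1/3)·1 = 1/3.
If it is behind door 2 (prior 1/3): the host opened door 2, so this case is ruled out; weight (1/3)·0 = 0.
If it is behind door 3 (prior 1/3): the host would have opened door 1 instead, probability 0; weight (1/3)·0 = 0.
The weights sum to 1/3.
So P(the car behind door 1 | the host opened door 2) = (1/3) / (1/3) = 1.

1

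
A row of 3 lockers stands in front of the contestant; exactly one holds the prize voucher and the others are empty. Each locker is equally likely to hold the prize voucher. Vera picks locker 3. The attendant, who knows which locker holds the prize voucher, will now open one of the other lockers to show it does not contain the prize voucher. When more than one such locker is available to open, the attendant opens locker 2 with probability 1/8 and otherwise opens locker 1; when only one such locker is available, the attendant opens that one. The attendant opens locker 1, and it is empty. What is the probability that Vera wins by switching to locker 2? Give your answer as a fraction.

Consider each possible location of the prize voucher in turn.
If it is in locker 1 (prior 1/3): the attendant opened locker 1, so this case is ruled out; weight (1/3)·0 = 0.
If it is in locker 2 (prior 1/3): only locker 1 is available, probability 1; weight (1/3)·1 = 1/3.
If it is in locker 3 (prior 1/3): locker 2 is available but not opened, probability 7/8; weight (1/3)·(7/8) = 7/24.
The weights sum to 5/8.
So P(the prize voucher in locker 2 | the attendant opened locker 1) = (1/3) / (5/8) = 8/15.

8/15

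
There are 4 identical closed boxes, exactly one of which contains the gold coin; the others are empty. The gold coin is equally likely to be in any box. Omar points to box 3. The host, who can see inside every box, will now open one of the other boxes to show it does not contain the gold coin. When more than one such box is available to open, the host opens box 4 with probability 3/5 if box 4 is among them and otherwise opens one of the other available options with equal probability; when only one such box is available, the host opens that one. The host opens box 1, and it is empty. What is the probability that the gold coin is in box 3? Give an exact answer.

Consider each possible location of the gold coin in turn.
If it is in box 1 (prior 1/4): the host opened box 1, so this case is ruled out; weight (1/4)·0 = 0.
If it is in box 2 (prior 1/4): box 4 is available but not opened, probability 2/5; weight (1/4)·(2/5) = 1/10.
If it is in box 3 (prior 1/4): box 4 is available but not opened; box 1 gets probability (1 − 3/5)/2 = 1/5; weight (1/4)·(1/5) = 1/20.
If it is in box 4 (prior 1/4): box 4 holds the prize so is unavailable; the host chooses uniformly among the 2 others, probability 1/2; weight (1/4)·(1/2) = 1/8.
The weights sum to 11/40.
So P(the gold coin in box 3 | the host opened box 1) = (1/20) / (11/40) = 2/11.

2/11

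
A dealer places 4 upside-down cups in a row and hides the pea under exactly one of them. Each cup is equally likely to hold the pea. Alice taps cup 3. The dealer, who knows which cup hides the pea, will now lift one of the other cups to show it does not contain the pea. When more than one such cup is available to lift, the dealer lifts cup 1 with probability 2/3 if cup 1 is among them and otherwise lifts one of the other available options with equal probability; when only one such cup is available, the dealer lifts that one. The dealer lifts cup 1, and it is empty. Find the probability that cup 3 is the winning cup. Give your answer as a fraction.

1/3

Consider each possible location of the pea in turn.
If it is under cup 1 (prior 1/4): the dealer opened cup 1, so this case is ruled out; weight (1/4)·0 = 0.
If it is under any of cups 2, 3, and 4 (prior 1/4 each): cup 1 is available, opened with probability 2/3; weight (1/4)·(2/3) = 1/6 each.
The weights sum to 1/2.
So P(the pea under cup 3 | the dealer opened cup 1) = (1/6) / (1/2) = 1/3.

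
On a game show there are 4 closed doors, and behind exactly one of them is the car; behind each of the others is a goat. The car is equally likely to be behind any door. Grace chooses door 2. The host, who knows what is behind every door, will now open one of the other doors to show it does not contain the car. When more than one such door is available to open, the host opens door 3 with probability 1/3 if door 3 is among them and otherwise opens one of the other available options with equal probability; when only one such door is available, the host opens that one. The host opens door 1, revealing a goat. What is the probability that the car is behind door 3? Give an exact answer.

1/3

Condition on the true location of the car.
If it is behind door 1 (prior 1/4): the host opened door 1, so this case is ruled out; weight (1/4)·0 = 0.
If it is behind door 2 (prior 1/4): door 3 is available but not opened; door 1 gets probability (1 − 1/3)/2 = 1/3; weight (1/4)·(1/3) = 1/12.
If it is behind door 3 (prior 1/4): door 3 holds the prize so is unavailable; the host chooses uniformly among the 2 others, probability 1/2; weight (1/4)·(1/2) = 1/8.
If it is behind door 4 (prior 1/4): door 3 is available but not opened, probability 2/3; weight (1/4)·(2/3) = 1/6.
The weights sum to 3/8.
So P(the car behind door 3 | the host opened door 1) = (1/8) / (3/8) = 1/3.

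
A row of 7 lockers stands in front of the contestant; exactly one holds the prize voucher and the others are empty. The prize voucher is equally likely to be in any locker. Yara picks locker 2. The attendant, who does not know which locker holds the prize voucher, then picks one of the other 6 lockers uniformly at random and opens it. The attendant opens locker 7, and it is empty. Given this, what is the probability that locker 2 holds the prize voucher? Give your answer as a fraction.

1/6

Apply Bayes' rule, conditioning on where the prize voucher actually is.
If it is in any of lockers 1, 2, 3, 4, 5, and 6 (prior 1/7 each): the attendant picks locker 7 with probability 1/6 regardless, and it is not the prize; weight (1/7)·(1/6) = 1/42 each.
If it is in locker 7 (prior 1/7): the attendant opened locker 7, so this case is ruled out; weight (1/7)·0 = 0.
The weights sum to 1/7.
So P(the prize voucher in locker 2 | the attendant opened locker 7) = (1/42) / (1/7) = 1/6.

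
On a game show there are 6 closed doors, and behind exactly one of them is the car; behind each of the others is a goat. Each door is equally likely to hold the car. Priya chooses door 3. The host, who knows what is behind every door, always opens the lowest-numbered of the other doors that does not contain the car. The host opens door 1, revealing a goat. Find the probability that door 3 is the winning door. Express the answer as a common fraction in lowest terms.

Consider each possible location of the car in turn.
If it is behind door 1 (prior 1/6): the host opened door 1, so this case is ruled out; weight (1/6)·0 = 0.
If it is behind any of doors 2, 3, 4, 5, and 6 (prior 1/6 each): door 1 is the lowest-numbered option available, probability 1; weight (1/6)·1 = 1/6 each.
The weights sum to 5/6.
So P(the car behind door 3 | the host opened door 1) = (1/6) / (5/6) = 1/5.

1/5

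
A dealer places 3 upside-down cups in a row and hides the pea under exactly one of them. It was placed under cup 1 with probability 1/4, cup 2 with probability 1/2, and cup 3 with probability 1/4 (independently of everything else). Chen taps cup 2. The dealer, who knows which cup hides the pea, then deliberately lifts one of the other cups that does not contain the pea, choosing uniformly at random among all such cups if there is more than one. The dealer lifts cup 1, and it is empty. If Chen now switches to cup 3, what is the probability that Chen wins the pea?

Apply Bayes' rule, conditioning on where the pea actually is.
If it is under cup 1 (prior 1/4): the dealer opened cup 1, so this case is ruled out; weight (1/4)·0 = 0.
If it is under cup 2 (prior 1/2): the dealer has 2 equally likely choices, so probability 1/2; weight (1/2)·(1/2) = 1/4.
If it is under cup 3 (prior 1/4): the dealer has no choice, probability 1; weight (1/4)·1 = 1/4.
The weights sum to 1/2.
So P(the pea under cup 3 | the dealer opened cup 1) = (1/4) / (1/2) = 1/2.

1/2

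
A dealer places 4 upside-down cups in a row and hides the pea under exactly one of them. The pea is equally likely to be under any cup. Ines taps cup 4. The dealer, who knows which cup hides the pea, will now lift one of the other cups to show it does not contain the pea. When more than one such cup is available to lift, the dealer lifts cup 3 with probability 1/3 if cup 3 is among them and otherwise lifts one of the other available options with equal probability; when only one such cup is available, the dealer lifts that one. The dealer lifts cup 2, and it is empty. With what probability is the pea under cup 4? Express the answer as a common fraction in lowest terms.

2/9

Consider each possible location of the pea in turn.
If it is under cup 1 (prior 1/4): cup 3 is available but not opened, probability 2/3; weight (1/4)·(2/3) = 1/6.
If it is under cup 2 (prior 1/4): the dealer opened cup 2, so this case is ruled out; weight (1/4)·0 = 0.
If it is under cup 3 (prior 1/4): cup 3 holds the prize so is unavailable; the dealer chooses uniformly among the 2 others, probability 1/2; weight (1/4)·(1/2) = 1/8.
If it is under cup 4 (prior 1/4): cup 3 is available but not opened; cup 2 gets probability (1 − 1/3)/2 = 1/3; weight (1/4)·(1/3) = 1/12.
The weights sum to 3/8.
So P(the pea under cup 4 | the dealer opened cup 2) = (1/12) / (3/8) = 2/9.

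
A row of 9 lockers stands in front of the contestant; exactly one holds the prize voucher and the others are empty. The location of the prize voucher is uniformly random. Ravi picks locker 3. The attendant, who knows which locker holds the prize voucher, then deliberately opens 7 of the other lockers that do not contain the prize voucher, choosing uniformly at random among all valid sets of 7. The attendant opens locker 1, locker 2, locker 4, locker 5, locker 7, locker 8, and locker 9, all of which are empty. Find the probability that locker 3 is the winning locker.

Condition on the true location of the prize voucher.
If it is in any of lockers 1, 2, 4, 5, 7, 8, and 9 (prior 1/9 each): that locker was opened and seen not to hold the prize — ruled out; weight (1/9)·0 = 0 each.
If it is in locker 3 (prior 1/9): the attendant has 8 equally likely choices, so probability 1/8; weight (1/9)·(1/8) = 1/72.
If it is in locker 6 (prior 1/9): the attendant has no choice, probability 1; weight (1/9)·1 = 1/9.
The weights sum to 1/8.
So P(the prize voucher in locker 3 | the attendant opened locker 1, locker 2, locker 4, locker 5, locker 7, locker 8, and locker 9) = (1/72) / (1/8) = 1/9.

1/9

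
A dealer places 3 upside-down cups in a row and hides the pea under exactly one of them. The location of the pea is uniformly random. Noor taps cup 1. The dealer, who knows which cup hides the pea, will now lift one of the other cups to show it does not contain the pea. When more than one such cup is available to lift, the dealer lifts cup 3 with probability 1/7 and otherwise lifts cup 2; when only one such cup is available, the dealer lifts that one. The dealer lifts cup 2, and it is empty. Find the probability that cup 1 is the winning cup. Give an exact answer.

Consider each possible location of the pea in turn.
If it is under cup 1 (prior 1/3): cup 3 is available but not opened, probability 6/7; weight (1/3)·(6/7) = 2/7.
If it is under cup 2 (prior 1/3): the dealer opened cup 2, so this case is ruled out; weight (1/3)·0 = 0.
If it is under cup 3 (prior 1/3): only cup 2 is available, probability 1; weight (1/3)·1 = 1/3.
The weights sum to 13/21.
So P(the pea under cup 1 | the dealer opened cup 2) = (2/7) / (13/21) = 6/13.

6/13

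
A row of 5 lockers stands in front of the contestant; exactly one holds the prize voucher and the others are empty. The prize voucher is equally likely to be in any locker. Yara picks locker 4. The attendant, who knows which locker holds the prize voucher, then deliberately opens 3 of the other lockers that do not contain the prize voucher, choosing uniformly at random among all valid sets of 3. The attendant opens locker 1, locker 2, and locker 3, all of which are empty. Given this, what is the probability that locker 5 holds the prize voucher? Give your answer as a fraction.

4/5

Apply Bayes' rule, conditioning on where the prize voucher actually is.
If it is in any of lockers 1, 2, and 3 (prior 1/5 each): that locker was opened and seen not to hold the prize — ruled out; weight (1/5)·0 = 0 each.
If it is in locker 4 (prior 1/5): the attendant has 4 equally likely choices, so probability 1/4; weight (1/5)·(1/4) = 1/20.
If it is in locker 5 (prior 1/5): the attendant has no choice, probability 1; weight (1/5)·1 = 1/5.
The weights sum to 1/4.
So P(the prize voucher in locker 5 | the attendant opened locker 1, locker 2, and locker 3) = (1/5) / (1/4) = 4/5.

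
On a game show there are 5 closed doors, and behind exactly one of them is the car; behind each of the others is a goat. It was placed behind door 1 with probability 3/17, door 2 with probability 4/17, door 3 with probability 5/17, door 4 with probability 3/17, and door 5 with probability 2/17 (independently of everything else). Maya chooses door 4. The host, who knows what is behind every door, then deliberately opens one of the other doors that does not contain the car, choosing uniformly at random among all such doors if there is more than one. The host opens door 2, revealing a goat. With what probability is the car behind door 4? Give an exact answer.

Apply Bayes' rule, conditioning on where the car actually is.
If it is behind door 1 (prior 3/17): the host has 3 equally likely choices, so probability 1/3; weight (3/17)·(1/3) = 1/17.
If it is behind door 2 (prior 4/17): the host opened door 2, so this case is ruled out; weight (4/17)·0 = 0.
If it is behind door 3 (prior 5/17): the host has 3 equally likely choices, so probability 1/3; weight (5/17)·(1/3) = 5/51.
If it is behind door 4 (prior 3/17): the host has 4 equally likely choices, so probability 1/4; weight (3/17)·(1/4) = 3/68.
If it is behind door 5 (prior 2/17): the host has 3 equally likely choices, so probability 1/3; weight (2/17)·(1/3) = 2/51.
The weights sum to 49/204.
So P(the car behind door 4 | the host opened door 2) = (3/68) / (49/204) = 9/49.

9/49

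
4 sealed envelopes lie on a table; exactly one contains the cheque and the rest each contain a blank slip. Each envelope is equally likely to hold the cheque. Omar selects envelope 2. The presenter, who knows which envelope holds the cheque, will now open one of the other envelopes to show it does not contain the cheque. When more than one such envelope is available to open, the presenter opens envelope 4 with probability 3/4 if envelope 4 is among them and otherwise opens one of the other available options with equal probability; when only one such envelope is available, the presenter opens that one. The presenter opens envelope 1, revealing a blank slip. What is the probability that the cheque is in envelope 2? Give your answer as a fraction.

Apply Bayes' rule, conditioning on where the cheque actually is.
If it is in envelope 1 (prior 1/4): the presenter opened envelope 1, so this case is ruled out; weight (1/4)·0 = 0.
If it is in envelope 2 (prior 1/4): envelope 4 is available but not opened; envelope 1 gets probability (1 − 3/4)/2 = 1/8; weight (1/4)·(1/8) = 1/32.
If it is in envelope 3 (prior 1/4): envelope 4 is available but not opened, probability 1/4; weight (1/4)·(1/4) = 1/16.
If it is in envelope 4 (prior 1/4): envelope 4 holds the prize so is unavailable; the presenter chooses uniformly among the 2 others, probability 1/2; weight (1/4)·(1/2) = 1/8.
The weights sum to 7/32.
So P(the cheque in envelope 2 | the presenter opened envelope 1) = (1/32) / (7/32) = 1/7.

1/7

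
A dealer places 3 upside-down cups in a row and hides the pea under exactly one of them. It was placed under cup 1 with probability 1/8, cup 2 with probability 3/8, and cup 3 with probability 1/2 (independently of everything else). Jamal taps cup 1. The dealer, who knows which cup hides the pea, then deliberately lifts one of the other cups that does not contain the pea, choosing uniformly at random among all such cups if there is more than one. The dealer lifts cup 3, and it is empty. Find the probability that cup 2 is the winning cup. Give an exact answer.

Condition on the true location of the pea.
If it is under cup 1 (prior 1/8): the dealer has 2 equally likely choices, so probability 1/2; weight (1/8)·(1/2) = 1/16.
If it is under cup 2 (prior 3/8): the dealer has no choice, probability 1; weight (3/8)·1 = 3/8.
If it is under cup 3 (prior 1/2): the dealer opened cup 3, so this case is ruled out; weight (1/2)·0 = 0.
The weights sum to 7/16.
So P(the pea under cup 2 | the dealer opened cup 3) = (3/8) / (7/16) = 6/7.

6/7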